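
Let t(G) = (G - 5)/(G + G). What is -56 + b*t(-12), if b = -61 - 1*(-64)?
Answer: -431/8 ≈ -53.875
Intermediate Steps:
t(G) = (-5 + G)/(2*G) (t(G) = (-5 + G)/((2*G)) = (-5 + G)*(1/(2*G)) = (-5 + G)/(2*G))
b = 3 (b = -61 + 64 = 3)
-56 + b*t(-12) = -56 + 3*((1/2)*(-5 - 12)/(-12)) = -56 + 3*((1/2)*(-1/12)*(-17)) = -56 + 3*(17/24) = -56 + 17/8 = -431/8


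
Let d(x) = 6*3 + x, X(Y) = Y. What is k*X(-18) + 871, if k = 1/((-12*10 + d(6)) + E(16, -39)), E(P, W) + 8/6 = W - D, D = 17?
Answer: 200357/230 ≈ 871.12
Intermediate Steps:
d(x) = 18 + x
E(P, W) = -55/3 + W (E(P, W) = -4/3 + (W - 1*17) = -4/3 + (W - 17) = -4/3 + (-17 + W) = -55/3 + W)
k = -3/460 (k = 1/((-12*10 + (18 + 6)) + (-55/3 - 39)) = 1/((-120 + 24) - 172/3) = 1/(-96 - 172/3) = 1/(-460/3) = -3/460 ≈ -0.0065217)
k*X(-18) + 871 = -3/460*(-18) + 871 = 27/230 + 871 = 200357/230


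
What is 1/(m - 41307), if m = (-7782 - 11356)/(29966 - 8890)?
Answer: -10538/435302735 ≈ -2.4208e-5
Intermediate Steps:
m = -9569/10538 (m = -19138/21076 = -19138*1/21076 = -9569/10538 ≈ -0.90805)
1/(m - 41307) = 1/(-9569/10538 - 41307) = 1/(-435302735/10538) = -10538/435302735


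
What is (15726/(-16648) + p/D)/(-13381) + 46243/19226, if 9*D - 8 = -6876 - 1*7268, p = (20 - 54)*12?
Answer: 1516914782869249/630659408784308 ≈ 2.4053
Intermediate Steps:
p = -408 (p = -34*12 = -408)
D = -4712/3 (D = 8/9 + (-6876 - 1*7268)/9 = 8/9 + (-6876 - 7268)/9 = 8/9 + (⅑)*(-14144) = 8/9 - 14144/9 = -4712/3 ≈ -1570.7)
(15726/(-16648) + p/D)/(-13381) + 46243/19226 = (15726/(-16648) - 408/(-4712/3))/(-13381) + 46243/19226 = (15726*(-1/16648) - 408*(-3/4712))*(-1/13381) + 46243*(1/19226) = (-7863/8324 + 153/589)*(-1/13381) + 46243/19226 = -3357735/4902836*(-1/13381) + 46243/19226 = 3357735/65604848516 + 46243/19226 = 1516914782869249/630659408784308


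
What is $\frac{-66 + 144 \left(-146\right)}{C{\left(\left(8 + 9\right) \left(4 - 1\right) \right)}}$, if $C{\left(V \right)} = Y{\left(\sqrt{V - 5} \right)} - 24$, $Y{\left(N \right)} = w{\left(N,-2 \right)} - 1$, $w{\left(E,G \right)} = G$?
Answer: $\frac{7030}{9} \approx 781.11$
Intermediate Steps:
$Y{\left(N \right)} = -3$ ($Y{\left(N \right)} = -2 - 1 = -3$)
$C{\left(V \right)} = -27$ ($C{\left(V \right)} = -3 - 24 = -27$)
$\frac{-66 + 144 \left(-146\right)}{C{\left(\left(8 + 9\right) \left(4 - 1\right) \right)}} = \frac{-66 + 144 \left(-146\right)}{-27} = \left(-66 - 21024\right) \left(- \frac{1}{27}\right) = \left(-21090\right) \left(- \frac{1}{27}\right) = \frac{7030}{9}$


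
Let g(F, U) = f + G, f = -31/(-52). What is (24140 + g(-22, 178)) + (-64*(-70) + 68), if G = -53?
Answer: 1489051/52 ≈ 28636.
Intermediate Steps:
f = 31/52 (f = -31*(-1/52) = 31/52 ≈ 0.59615)
g(F, U) = -2725/52 (g(F, U) = 31/52 - 53 = -2725/52)
(24140 + g(-22, 178)) + (-64*(-70) + 68) = (24140 - 2725/52) + (-64*(-70) + 68) = 1252555/52 + (4480 + 68) = 1252555/52 + 4548 = 1489051/52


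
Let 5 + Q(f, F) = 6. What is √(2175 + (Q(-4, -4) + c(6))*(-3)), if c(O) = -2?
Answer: 33*√2 ≈ 46.669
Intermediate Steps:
Q(f, F) = 1 (Q(f, F) = -5 + 6 = 1)
√(2175 + (Q(-4, -4) + c(6))*(-3)) = √(2175 + (1 - 2)*(-3)) = √(2175 - 1*(-3)) = √(2175 + 3) = √2178 = 33*√2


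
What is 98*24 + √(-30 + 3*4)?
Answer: 2352 + 3*I*√2 ≈ 2352.0 + 4.2426*I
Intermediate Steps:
98*24 + √(-30 + 3*4) = 2352 + √(-30 + 12) = 2352 + √(-18) = 2352 + 3*I*√2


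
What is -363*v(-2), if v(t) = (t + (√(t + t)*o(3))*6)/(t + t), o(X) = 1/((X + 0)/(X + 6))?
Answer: -363/2 + 3267*I ≈ -181.5 + 3267.0*I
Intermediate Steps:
o(X) = (6 + X)/X (o(X) = 1/(X/(6 + X)) = (6 + X)/X)
v(t) = (t + 18*√2*√t)/(2*t) (v(t) = (t + (√(t + t)*((6 + 3)/3))*6)/(t + t) = (t + (√(2*t)*((⅓)*9))*6)/((2*t)) = (t + ((√2*√t)*3)*6)*(1/(2*t)) = (t + (3*√2*√t)*6)*(1/(2*t)) = (t + 18*√2*√t)*(1/(2*t)) = (t + 18*√2*√t)/(2*t))
-363*v(-2) = -363*(½ + 9*√2/√(-2)) = -363*(½ + 9*√2*(-I*√2/2)) = -363*(½ - 9*I) = -363/2 + 3267*I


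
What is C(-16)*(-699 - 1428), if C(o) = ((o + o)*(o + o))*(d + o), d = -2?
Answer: 39204864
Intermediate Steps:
C(o) = 4*o**2*(-2 + o) (C(o) = ((o + o)*(o + o))*(-2 + o) = ((2*o)*(2*o))*(-2 + o) = (4*o**2)*(-2 + o) = 4*o**2*(-2 + o))
C(-16)*(-699 - 1428) = (4*(-16)**2*(-2 - 16))*(-699 - 1428) = (4*256*(-18))*(-2127) = -18432*(-2127) = 39204864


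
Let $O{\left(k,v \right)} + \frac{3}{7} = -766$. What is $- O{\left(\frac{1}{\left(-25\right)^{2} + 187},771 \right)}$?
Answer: $\frac{5365}{7} \approx 766.43$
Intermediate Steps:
$O{\left(k,v \right)} = - \frac{5365}{7}$ ($O{\left(k,v \right)} = - \frac{3}{7} - 766 = - \frac{5365}{7}$)
$- O{\left(\frac{1}{\left(-25\right)^{2} + 187},771 \right)} = \left(-1\right) \left(- \frac{5365}{7}\right) = \frac{5365}{7}$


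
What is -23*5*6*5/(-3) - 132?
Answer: 1018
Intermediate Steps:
-23*5*6*5/(-3) - 132 = -690*5*(-1/3) - 132 = -690*(-5)/3 - 132 = -23*(-50) - 132 = 1150 - 132 = 1018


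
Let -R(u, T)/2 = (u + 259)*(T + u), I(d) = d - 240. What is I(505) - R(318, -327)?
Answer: -10121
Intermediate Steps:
I(d) = -240 + d
R(u, T) = -2*(259 + u)*(T + u) (R(u, T) = -2*(u + 259)*(T + u) = -2*(259 + u)*(T + u))
I(505) - R(318, -327) = (-240 + 505) - (-518*(-327) - 518*318 - 2*318² - 2*(-327)*318) = 265 - (169386 - 164724 - 2*101124 + 207972) = 265 - (169386 - 164724 - 202248 + 207972) = 265 - 1*10386 = 265 - 10386 = -10121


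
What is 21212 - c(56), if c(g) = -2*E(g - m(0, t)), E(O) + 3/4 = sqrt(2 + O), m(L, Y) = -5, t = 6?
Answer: 42421/2 + 6*sqrt(7) ≈ 21226.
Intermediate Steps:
E(O) = -3/4 + sqrt(2 + O)
c(g) = 3/2 - 2*sqrt(7 + g) (c(g) = -2*(-3/4 + sqrt(2 + (g - 1*(-5)))) = -2*(-3/4 + sqrt(2 + (g + 5))) = -2*(-3/4 + sqrt(2 + (5 + g))) = -2*(-3/4 + sqrt(7 + g)) = 3/2 - 2*sqrt(7 + g))
21212 - c(56) = 21212 - (3/2 - 2*sqrt(7 + 56)) = 21212 - (3/2 - 6*sqrt(7)) = 21212 + (-3/2 + 6*sqrt(7)) = 42421/2 + 6*sqrt(7)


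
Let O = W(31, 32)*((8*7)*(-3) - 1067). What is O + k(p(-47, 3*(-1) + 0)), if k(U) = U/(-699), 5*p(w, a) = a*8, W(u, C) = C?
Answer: -46040792/1165 ≈ -39520.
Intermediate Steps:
p(w, a) = 8*a/5 (p(w, a) = (a*8)/5 = (8*a)/5 = 8*a/5)
k(U) = -U/699 (k(U) = U*(-1/699) = -U/699)
O = -39520 (O = 32*((8*7)*(-3) - 1067) = 32*(56*(-3) - 1067) = 32*(-168 - 1067) = 32*(-1235) = -39520)
O + k(p(-47, 3*(-1) + 0)) = -39520 - 8*(3*(-1) + 0)/3495 = -39520 - 8*(-3 + 0)/3495 = -39520 - 8*(-3)/3495 = -39520 - 1/699*(-24/5) = -39520 + 8/1165 = -46040792/1165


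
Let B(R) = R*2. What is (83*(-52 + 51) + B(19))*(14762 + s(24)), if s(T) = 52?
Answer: -666630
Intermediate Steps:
B(R) = 2*R
(83*(-52 + 51) + B(19))*(14762 + s(24)) = (83*(-52 + 51) + 2*19)*(14762 + 52) = (83*(-1) + 38)*14814 = (-83 + 38)*14814 = -45*14814 = -666630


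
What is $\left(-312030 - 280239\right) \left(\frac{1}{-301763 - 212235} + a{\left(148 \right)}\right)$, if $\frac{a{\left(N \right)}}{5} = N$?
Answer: $- \frac{225274559689611}{513998} \approx -4.3828 \cdot 10^{8}$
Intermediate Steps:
$a{\left(N \right)} = 5 N$
$\left(-312030 - 280239\right) \left(\frac{1}{-301763 - 212235} + a{\left(148 \right)}\right) = \left(-312030 - 280239\right) \left(\frac{1}{-301763 - 212235} + 5 \cdot 148\right) = - 592269 \left(\frac{1}{-513998} + 740\right) = - 592269 \left(- \frac{1}{513998} + 740\right) = \left(-592269\right) \frac{380358519}{513998} = - \frac{225274559689611}{513998}$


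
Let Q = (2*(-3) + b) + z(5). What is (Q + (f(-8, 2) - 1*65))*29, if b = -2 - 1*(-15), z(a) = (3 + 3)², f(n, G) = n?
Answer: -870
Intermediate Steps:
z(a) = 36 (z(a) = 6² = 36)
b = 13 (b = -2 + 15 = 13)
Q = 43 (Q = (2*(-3) + 13) + 36 = (-6 + 13) + 36 = 7 + 36 = 43)
(Q + (f(-8, 2) - 1*65))*29 = (43 + (-8 - 1*65))*29 = (43 + (-8 - 65))*29 = (43 - 73)*29 = -30*29 = -870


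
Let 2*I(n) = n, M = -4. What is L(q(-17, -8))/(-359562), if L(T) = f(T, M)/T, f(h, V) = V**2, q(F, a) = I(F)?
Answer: 16/3056277 ≈ 5.2351e-6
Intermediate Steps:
I(n) = n/2
q(F, a) = F/2
L(T) = 16/T (L(T) = (-4)**2/T = 16/T)
L(q(-17, -8))/(-359562) = (16/(((1/2)*(-17))))/(-359562) = (16/(-17/2))*(-1/359562) = (16*(-2/17))*(-1/359562) = -32/17*(-1/359562) = 16/3056277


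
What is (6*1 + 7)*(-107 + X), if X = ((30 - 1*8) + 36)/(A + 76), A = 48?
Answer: -85865/62 ≈ -1384.9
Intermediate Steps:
X = 29/62 (X = ((30 - 1*8) + 36)/(48 + 76) = ((30 - 8) + 36)/124 = (22 + 36)*(1/124) = 58*(1/124) = 29/62 ≈ 0.46774)
(6*1 + 7)*(-107 + X) = (6*1 + 7)*(-107 + 29/62) = (6 + 7)*(-6605/62) = 13*(-6605/62) = -85865/62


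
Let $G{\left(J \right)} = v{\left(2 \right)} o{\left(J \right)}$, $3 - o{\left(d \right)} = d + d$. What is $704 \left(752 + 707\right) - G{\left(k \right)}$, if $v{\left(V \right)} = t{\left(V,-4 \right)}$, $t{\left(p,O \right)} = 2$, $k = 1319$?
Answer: $1032406$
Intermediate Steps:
$v{\left(V \right)} = 2$
$o{\left(d \right)} = 3 - 2 d$ ($o{\left(d \right)} = 3 - \left(d + d\right) = 3 - 2 d$)
$G{\left(J \right)} = 6 - 4 J$ ($G{\left(J \right)} = 2 \left(3 - 2 J\right) = 6 - 4 J$)
$704 \left(752 + 707\right) - G{\left(k \right)} = 704 \left(752 + 707\right) - \left(6 - 5276\right) = 704 \cdot 1459 - \left(6 - 5276\right) = 1027136 - -5270 = 1027136 + 5270 = 1032406$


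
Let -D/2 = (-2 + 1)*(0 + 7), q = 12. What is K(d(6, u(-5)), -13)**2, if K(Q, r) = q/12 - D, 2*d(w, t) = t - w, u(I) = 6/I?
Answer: 169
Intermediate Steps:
D = 14 (D = -2*(-2 + 1)*(0 + 7) = -(-2)*7 = -2*(-7) = 14)
d(w, t) = t/2 - w/2 (d(w, t) = (t - w)/2 = t/2 - w/2)
K(Q, r) = -13 (K(Q, r) = 12/12 - 1*14 = 12*(1/12) - 14 = 1 - 14 = -13)
K(d(6, u(-5)), -13)**2 = (-13)**2 = 169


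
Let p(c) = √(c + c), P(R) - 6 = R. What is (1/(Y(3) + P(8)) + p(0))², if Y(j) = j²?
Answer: 1/529 ≈ 0.0018904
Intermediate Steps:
P(R) = 6 + R
p(c) = √2*√c (p(c) = √(2*c) = √2*√c)
(1/(Y(3) + P(8)) + p(0))² = (1/(3² + (6 + 8)) + √2*√0)² = (1/(9 + 14) + √2*0)² = (1/23 + 0)² = (1/23)² = 1/529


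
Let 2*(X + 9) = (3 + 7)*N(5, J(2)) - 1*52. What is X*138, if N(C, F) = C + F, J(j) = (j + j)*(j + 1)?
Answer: 6900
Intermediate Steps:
J(j) = 2*j*(1 + j) (J(j) = (2*j)*(1 + j) = 2*j*(1 + j))
X = 50 (X = -9 + ((3 + 7)*(5 + 2*2*(1 + 2)) - 1*52)/2 = -9 + (10*(5 + 2*2*3) - 52)/2 = -9 + (10*(5 + 12) - 52)/2 = -9 + (10*17 - 52)/2 = -9 + (170 - 52)/2 = -9 + (½)*118 = -9 + 59 = 50)
X*138 = 50*138 = 6900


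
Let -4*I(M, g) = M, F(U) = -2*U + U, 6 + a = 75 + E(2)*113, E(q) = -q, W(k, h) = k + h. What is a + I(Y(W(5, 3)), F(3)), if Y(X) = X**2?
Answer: -173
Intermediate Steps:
W(k, h) = h + k
a = -157 (a = -6 + (75 - 1*2*113) = -6 + (75 - 2*113) = -6 + (75 - 226) = -6 - 151 = -157)
F(U) = -U
I(M, g) = -M/4
a + I(Y(W(5, 3)), F(3)) = -157 - (3 + 5)**2/4 = -157 - 1/4*8**2 = -157 - 1/4*64 = -157 - 16 = -173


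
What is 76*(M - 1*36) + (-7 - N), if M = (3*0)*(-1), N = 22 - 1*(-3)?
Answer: -2768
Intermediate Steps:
N = 25 (N = 22 + 3 = 25)
M = 0 (M = 0*(-1) = 0)
76*(M - 1*36) + (-7 - N) = 76*(0 - 1*36) + (-7 - 1*25) = 76*(0 - 36) + (-7 - 25) = 76*(-36) - 32 = -2736 - 32 = -2768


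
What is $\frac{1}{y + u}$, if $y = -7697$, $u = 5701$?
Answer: $- \frac{1}{1996} \approx -0.000501$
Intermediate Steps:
$\frac{1}{y + u} = \frac{1}{-7697 + 5701} = \frac{1}{-1996} = - \frac{1}{1996}$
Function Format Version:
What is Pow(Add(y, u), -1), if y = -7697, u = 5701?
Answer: Rational(-1, 1996) ≈ -0.00050100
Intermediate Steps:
Pow(Add(y, u), -1) = Pow(Add(-7697, 5701), -1) = Pow(-1996, -1) = Rational(-1, 1996)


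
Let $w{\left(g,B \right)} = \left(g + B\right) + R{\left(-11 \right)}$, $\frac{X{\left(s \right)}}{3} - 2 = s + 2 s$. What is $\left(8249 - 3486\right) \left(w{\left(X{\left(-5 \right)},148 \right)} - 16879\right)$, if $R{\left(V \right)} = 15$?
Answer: $-79804065$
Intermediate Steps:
$X{\left(s \right)} = 6 + 9 s$ ($X{\left(s \right)} = 6 + 3 \left(s + 2 s\right) = 6 + 3 \cdot 3 s = 6 + 9 s$)
$w{\left(g,B \right)} = 15 + B + g$ ($w{\left(g,B \right)} = \left(g + B\right) + 15 = \left(B + g\right) + 15 = 15 + B + g$)
$\left(8249 - 3486\right) \left(w{\left(X{\left(-5 \right)},148 \right)} - 16879\right) = \left(8249 - 3486\right) \left(\left(15 + 148 + \left(6 + 9 \left(-5\right)\right)\right) - 16879\right) = 4763 \left(\left(15 + 148 + \left(6 - 45\right)\right) - 16879\right) = 4763 \left(\left(15 + 148 - 39\right) - 16879\right) = 4763 \left(124 - 16879\right) = 4763 \left(-16755\right) = -79804065$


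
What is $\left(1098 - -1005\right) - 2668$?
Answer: $-565$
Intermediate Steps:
$\left(1098 - -1005\right) - 2668 = \left(1098 + 1005\right) - 2668 = 2103 - 2668 = -565$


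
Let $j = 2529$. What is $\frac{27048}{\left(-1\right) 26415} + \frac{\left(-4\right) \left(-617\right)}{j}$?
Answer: $- \frac{356908}{7422615} \approx -0.048084$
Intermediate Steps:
$\frac{27048}{\left(-1\right) 26415} + \frac{\left(-4\right) \left(-617\right)}{j} = \frac{27048}{\left(-1\right) 26415} + \frac{\left(-4\right) \left(-617\right)}{2529} = \frac{27048}{-26415} + 2468 \cdot \frac{1}{2529} = 27048 \left(- \frac{1}{26415}\right) + \frac{2468}{2529} = - \frac{9016}{8805} + \frac{2468}{2529} = - \frac{356908}{7422615}$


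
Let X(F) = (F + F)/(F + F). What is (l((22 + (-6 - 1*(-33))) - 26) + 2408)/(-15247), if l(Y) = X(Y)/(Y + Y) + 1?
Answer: -110815/701362 ≈ -0.15800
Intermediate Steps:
X(F) = 1 (X(F) = (2*F)/((2*F)) = (2*F)*(1/(2*F)) = 1)
l(Y) = 1 + 1/(2*Y) (l(Y) = 1/(Y + Y) + 1 = 1/(2*Y) + 1 = 1 + 1/(2*Y))
(l((22 + (-6 - 1*(-33))) - 26) + 2408)/(-15247) = ((½ + ((22 + (-6 - 1*(-33))) - 26))/((22 + (-6 - 1*(-33))) - 26) + 2408)/(-15247) = ((½ + ((22 + (-6 + 33)) - 26))/((22 + (-6 + 33)) - 26) + 2408)*(-1/15247) = ((½ + ((22 + 27) - 26))/((22 + 27) - 26) + 2408)*(-1/15247) = ((½ + (49 - 26))/(49 - 26) + 2408)*(-1/15247) = ((½ + 23)/23 + 2408)*(-1/15247) = ((1/23)*(47/2) + 2408)*(-1/15247) = (47/46 + 2408)*(-1/15247) = (110815/46)*(-1/15247) = -110815/701362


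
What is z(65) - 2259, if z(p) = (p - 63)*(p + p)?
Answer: -1999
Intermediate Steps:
z(p) = 2*p*(-63 + p) (z(p) = (-63 + p)*(2*p) = 2*p*(-63 + p))
z(65) - 2259 = 2*65*(-63 + 65) - 2259 = 2*65*2 - 2259 = 260 - 2259 = -1999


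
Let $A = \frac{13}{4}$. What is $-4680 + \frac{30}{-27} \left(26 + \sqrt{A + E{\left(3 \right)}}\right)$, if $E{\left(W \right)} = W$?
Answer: $- \frac{14135}{3} \approx -4711.7$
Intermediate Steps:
$A = \frac{13}{4}$ ($A = 13 \cdot \frac{1}{4} = \frac{13}{4} \approx 3.25$)
$-4680 + \frac{30}{-27} \left(26 + \sqrt{A + E{\left(3 \right)}}\right) = -4680 + \frac{30}{-27} \left(26 + \sqrt{\frac{13}{4} + 3}\right) = -4680 + 30 \left(- \frac{1}{27}\right) \left(26 + \sqrt{\frac{25}{4}}\right) = -4680 - \frac{10 \left(26 + \frac{5}{2}\right)}{9} = -4680 - \frac{95}{3} = - \frac{14135}{3}$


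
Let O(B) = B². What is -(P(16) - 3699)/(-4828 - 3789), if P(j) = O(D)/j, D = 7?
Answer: -59135/137872 ≈ -0.42891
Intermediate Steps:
P(j) = 49/j (P(j) = 7²/j = 49/j)
-(P(16) - 3699)/(-4828 - 3789) = -(49/16 - 3699)/(-4828 - 3789) = -(49*(1/16) - 3699)/(-8617) = -(49/16 - 3699)*(-1)/8617 = -(-59135)*(-1)/(16*8617) = -1*59135/137872 = -59135/137872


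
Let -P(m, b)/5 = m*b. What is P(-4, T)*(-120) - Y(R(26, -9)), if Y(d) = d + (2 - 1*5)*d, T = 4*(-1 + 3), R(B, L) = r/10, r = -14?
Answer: -96014/5 ≈ -19203.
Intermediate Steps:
R(B, L) = -7/5 (R(B, L) = -14/10 = -14*1/10 = -7/5)
T = 8 (T = 4*2 = 8)
Y(d) = -2*d (Y(d) = d + (2 - 5)*d = d - 3*d = -2*d)
P(m, b) = -5*b*m (P(m, b) = -5*m*b = -5*b*m)
P(-4, T)*(-120) - Y(R(26, -9)) = -5*8*(-4)*(-120) - (-2)*(-7)/5 = 160*(-120) - 1*14/5 = -19200 - 14/5 = -96014/5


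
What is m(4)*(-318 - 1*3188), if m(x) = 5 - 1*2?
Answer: -10518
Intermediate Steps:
m(x) = 3 (m(x) = 5 - 2 = 3)
m(4)*(-318 - 1*3188) = 3*(-318 - 1*3188) = 3*(-318 - 3188) = 3*(-3506) = -10518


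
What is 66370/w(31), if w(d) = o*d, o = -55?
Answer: -13274/341 ≈ -38.927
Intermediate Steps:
w(d) = -55*d
66370/w(31) = 66370/((-55*31)) = 66370/(-1705) = 66370*(-1/1705) = -13274/341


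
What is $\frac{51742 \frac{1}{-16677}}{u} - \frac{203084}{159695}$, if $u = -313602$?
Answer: $- \frac{531054492264923}{417597678385515} \approx -1.2717$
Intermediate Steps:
$\frac{51742 \frac{1}{-16677}}{u} - \frac{203084}{159695} = \frac{51742 \frac{1}{-16677}}{-313602} - \frac{203084}{159695} = 51742 \left(- \frac{1}{16677}\right) \left(- \frac{1}{313602}\right) - \frac{203084}{159695} = \left(- \frac{51742}{16677}\right) \left(- \frac{1}{313602}\right) - \frac{203084}{159695} = \frac{25871}{2614970277} - \frac{203084}{159695} = - \frac{531054492264923}{417597678385515}$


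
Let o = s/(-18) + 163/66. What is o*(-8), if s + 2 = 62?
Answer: 76/11 ≈ 6.9091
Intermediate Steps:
s = 60 (s = -2 + 62 = 60)
o = -19/22 (o = 60/(-18) + 163/66 = 60*(-1/18) + 163*(1/66) = -10/3 + 163/66 = -19/22 ≈ -0.86364)
o*(-8) = -19/22*(-8) = 76/11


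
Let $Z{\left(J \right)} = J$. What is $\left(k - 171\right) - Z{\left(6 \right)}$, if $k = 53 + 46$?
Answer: $-78$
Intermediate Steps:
$k = 99$
$\left(k - 171\right) - Z{\left(6 \right)} = \left(99 - 171\right) - 6 = -72 - 6 = -78$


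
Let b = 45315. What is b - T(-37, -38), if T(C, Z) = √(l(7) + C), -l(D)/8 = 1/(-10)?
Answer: 45315 - I*√905/5 ≈ 45315.0 - 6.0166*I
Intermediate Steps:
l(D) = ⅘ (l(D) = -8/(-10) = -8*(-⅒) = ⅘)
T(C, Z) = √(⅘ + C)
b - T(-37, -38) = 45315 - √(20 + 25*(-37))/5 = 45315 - √(20 - 925)/5 = 45315 - √(-905)/5 = 45315 - I*√905/5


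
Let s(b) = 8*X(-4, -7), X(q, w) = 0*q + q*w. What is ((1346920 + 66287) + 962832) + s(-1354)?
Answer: 2376263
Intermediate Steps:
X(q, w) = q*w (X(q, w) = 0 + q*w = q*w)
s(b) = 224 (s(b) = 8*(-4*(-7)) = 8*28 = 224)
((1346920 + 66287) + 962832) + s(-1354) = ((1346920 + 66287) + 962832) + 224 = (1413207 + 962832) + 224 = 2376039 + 224 = 2376263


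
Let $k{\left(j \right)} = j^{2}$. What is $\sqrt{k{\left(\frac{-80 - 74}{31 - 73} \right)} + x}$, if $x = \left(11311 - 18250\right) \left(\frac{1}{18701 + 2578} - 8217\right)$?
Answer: $\frac{\sqrt{25817411889457231}}{21279} \approx 7551.0$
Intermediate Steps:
$x = \frac{404426990646}{7093}$ ($x = - 6939 \left(\frac{1}{21279} - 8217\right) = \left(-6939\right) \left(- \frac{174849542}{21279}\right) = \frac{404426990646}{7093} \approx 5.7018 \cdot 10^{7}$)
$\sqrt{k{\left(\frac{-80 - 74}{31 - 73} \right)} + x} = \sqrt{\left(\frac{-80 - 74}{31 - 73}\right)^{2} + \frac{404426990646}{7093}} = \sqrt{\left(- \frac{154}{-42}\right)^{2} + \frac{404426990646}{7093}} = \sqrt{\left(\left(-154\right) \left(- \frac{1}{42}\right)\right)^{2} + \frac{404426990646}{7093}} = \sqrt{\left(\frac{11}{3}\right)^{2} + \frac{404426990646}{7093}} = \sqrt{\frac{121}{9} + \frac{404426990646}{7093}} = \sqrt{\frac{3639843774067}{63837}} = \frac{\sqrt{25817411889457231}}{21279}$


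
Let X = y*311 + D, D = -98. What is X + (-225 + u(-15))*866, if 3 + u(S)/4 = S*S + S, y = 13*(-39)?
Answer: 364423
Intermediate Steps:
y = -507
u(S) = -12 + 4*S + 4*S² (u(S) = -12 + 4*(S*S + S) = -12 + 4*(S² + S) = -12 + 4*(S + S²) = -12 + (4*S + 4*S²) = -12 + 4*S + 4*S²)
X = -157775 (X = -507*311 - 98 = -157677 - 98 = -157775)
X + (-225 + u(-15))*866 = -157775 + (-225 + (-12 + 4*(-15) + 4*(-15)²))*866 = -157775 + (-225 + (-12 - 60 + 4*225))*866 = -157775 + (-225 + (-12 - 60 + 900))*866 = -157775 + (-225 + 828)*866 = -157775 + 603*866 = -157775 + 522198 = 364423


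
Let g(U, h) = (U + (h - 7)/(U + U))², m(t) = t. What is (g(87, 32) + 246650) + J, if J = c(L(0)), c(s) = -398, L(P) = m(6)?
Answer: 7685442121/30276 ≈ 2.5385e+5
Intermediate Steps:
L(P) = 6
g(U, h) = (U + (-7 + h)/(2*U))² (g(U, h) = (U + (-7 + h)/((2*U)))² = (U + (-7 + h)*(1/(2*U)))² = (U + (-7 + h)/(2*U))²)
J = -398
(g(87, 32) + 246650) + J = ((¼)*(-7 + 32 + 2*87²)²/87² + 246650) - 398 = ((¼)*(1/7569)*(-7 + 32 + 2*7569)² + 246650) - 398 = ((¼)*(1/7569)*(-7 + 32 + 15138)² + 246650) - 398 = ((¼)*(1/7569)*15163² + 246650) - 398 = ((¼)*(1/7569)*229916569 + 246650) - 398 = (229916569/30276 + 246650) - 398 = 7697491969/30276 - 398 = 7685442121/30276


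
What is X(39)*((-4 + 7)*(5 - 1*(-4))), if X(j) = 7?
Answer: 189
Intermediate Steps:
X(39)*((-4 + 7)*(5 - 1*(-4))) = 7*((-4 + 7)*(5 - 1*(-4))) = 7*(3*(5 + 4)) = 7*(3*9) = 7*27 = 189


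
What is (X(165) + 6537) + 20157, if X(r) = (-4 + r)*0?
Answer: 26694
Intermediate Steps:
X(r) = 0
(X(165) + 6537) + 20157 = (0 + 6537) + 20157 = 6537 + 20157 = 26694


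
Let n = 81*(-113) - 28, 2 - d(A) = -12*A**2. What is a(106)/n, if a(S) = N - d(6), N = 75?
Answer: 359/9181 ≈ 0.039102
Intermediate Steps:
d(A) = 2 + 12*A**2 (d(A) = 2 - (-12)*A**2 = 2 + 12*A**2)
n = -9181 (n = -9153 - 28 = -9181)
a(S) = -359 (a(S) = 75 - (2 + 12*6**2) = 75 - (2 + 12*36) = 75 - (2 + 432) = 75 - 1*434 = 75 - 434 = -359)
a(106)/n = -359/(-9181) = -359*(-1/9181) = 359/9181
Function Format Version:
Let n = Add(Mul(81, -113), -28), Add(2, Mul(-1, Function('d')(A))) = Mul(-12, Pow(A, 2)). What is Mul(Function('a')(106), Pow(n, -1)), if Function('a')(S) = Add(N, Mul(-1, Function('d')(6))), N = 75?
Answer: Rational(359, 9181) ≈ 0.039102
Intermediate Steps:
Function('d')(A) = Add(2, Mul(12, Pow(A, 2))) (Function('d')(A) = Add(2, Mul(-1, Mul(-12, Pow(A, 2)))) = Add(2, Mul(12, Pow(A, 2))))
n = -9181 (n = Add(-9153, -28) = -9181)
Function('a')(S) = -359 (Function('a')(S) = Add(75, Mul(-1, Add(2, Mul(12, Pow(6, 2))))) = Add(75, Mul(-1, Add(2, Mul(12, 36)))) = Add(75, Mul(-1, Add(2, 432))) = Add(75, Mul(-1, 434)) = Add(75, -434) = -359)
Mul(Function('a')(106), Pow(n, -1)) = Mul(-359, Pow(-9181, -1)) = Mul(-359, Rational(-1, 9181)) = Rational(359, 9181)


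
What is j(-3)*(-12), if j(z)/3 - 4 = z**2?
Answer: -468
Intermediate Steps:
j(z) = 12 + 3*z**2
j(-3)*(-12) = (12 + 3*(-3)**2)*(-12) = (12 + 3*9)*(-12) = (12 + 27)*(-12) = 39*(-12) = -468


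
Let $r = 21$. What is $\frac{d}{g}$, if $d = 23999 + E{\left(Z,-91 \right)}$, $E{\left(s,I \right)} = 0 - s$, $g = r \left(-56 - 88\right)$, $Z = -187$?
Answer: $- \frac{4031}{504} \approx -7.998$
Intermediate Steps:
$g = -3024$ ($g = 21 \left(-56 - 88\right) = 21 \left(-144\right) = -3024$)
$E{\left(s,I \right)} = - s$
$d = 24186$ ($d = 23999 - -187 = 23999 + 187 = 24186$)
$\frac{d}{g} = \frac{24186}{-3024} = 24186 \left(- \frac{1}{3024}\right) = - \frac{4031}{504}$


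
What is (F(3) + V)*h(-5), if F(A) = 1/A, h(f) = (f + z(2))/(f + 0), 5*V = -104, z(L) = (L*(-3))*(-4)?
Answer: 5833/75 ≈ 77.773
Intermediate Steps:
z(L) = 12*L (z(L) = -3*L*(-4) = 12*L)
V = -104/5 (V = (1/5)*(-104) = -104/5 ≈ -20.800)
h(f) = (24 + f)/f (h(f) = (f + 12*2)/(f + 0) = (f + 24)/f = (24 + f)/f)
(F(3) + V)*h(-5) = (1/3 - 104/5)*((24 - 5)/(-5)) = (1/3 - 104/5)*(-1/5*19) = -307/15*(-19/5) = 5833/75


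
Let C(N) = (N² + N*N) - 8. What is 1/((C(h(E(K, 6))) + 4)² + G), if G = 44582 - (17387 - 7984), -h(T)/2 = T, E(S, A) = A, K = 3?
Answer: 1/115835 ≈ 8.6330e-6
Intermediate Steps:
h(T) = -2*T
C(N) = -8 + 2*N² (C(N) = (N² + N²) - 8 = 2*N² - 8 = -8 + 2*N²)
G = 35179 (G = 44582 - 1*9403 = 44582 - 9403 = 35179)
1/((C(h(E(K, 6))) + 4)² + G) = 1/(((-8 + 2*(-2*6)²) + 4)² + 35179) = 1/(((-8 + 2*(-12)²) + 4)² + 35179) = 1/(((-8 + 2*144) + 4)² + 35179) = 1/(((-8 + 288) + 4)² + 35179) = 1/((280 + 4)² + 35179) = 1/(284² + 35179) = 1/(80656 + 35179) = 1/115835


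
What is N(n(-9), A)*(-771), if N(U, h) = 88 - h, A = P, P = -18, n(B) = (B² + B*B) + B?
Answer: -81726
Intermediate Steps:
n(B) = B + 2*B² (n(B) = (B² + B²) + B = 2*B² + B = B + 2*B²)
A = -18
N(n(-9), A)*(-771) = (88 - 1*(-18))*(-771) = (88 + 18)*(-771) = 106*(-771) = -81726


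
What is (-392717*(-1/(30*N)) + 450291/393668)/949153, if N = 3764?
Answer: 51361743919/10548172337248920 ≈ 4.8693e-6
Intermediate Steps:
(-392717*(-1/(30*N)) + 450291/393668)/949153 = (-392717/((-30*3764)) + 450291/393668)/949153 = (-392717/(-112920) + 450291*(1/393668))*(1/949153) = (-392717*(-1/112920) + 450291/393668)*(1/949153) = (392717/112920 + 450291/393668)*(1/949153) = (51361743919/11113247640)*(1/949153) = 51361743919/10548172337248920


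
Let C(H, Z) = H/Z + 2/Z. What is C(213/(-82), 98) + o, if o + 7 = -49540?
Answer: -8125709/164 ≈ -49547.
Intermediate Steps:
C(H, Z) = 2/Z + H/Z
o = -49547 (o = -7 - 49540 = -49547)
C(213/(-82), 98) + o = (2 + 213/(-82))/98 - 49547 = (2 + 213*(-1/82))/98 - 49547 = (2 - 213/82)/98 - 49547 = (1/98)*(-49/82) - 49547 = -1/164 - 49547 = -8125709/164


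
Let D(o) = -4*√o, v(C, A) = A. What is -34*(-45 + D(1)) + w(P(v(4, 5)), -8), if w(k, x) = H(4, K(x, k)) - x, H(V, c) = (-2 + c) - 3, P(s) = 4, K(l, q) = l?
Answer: 1661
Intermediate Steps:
H(V, c) = -5 + c
w(k, x) = -5 (w(k, x) = (-5 + x) - x = -5)
-34*(-45 + D(1)) + w(P(v(4, 5)), -8) = -34*(-45 - 4*√1) - 5 = -34*(-45 - 4*1) - 5 = -34*(-45 - 4) - 5 = -34*(-49) - 5 = 1666 - 5 = 1661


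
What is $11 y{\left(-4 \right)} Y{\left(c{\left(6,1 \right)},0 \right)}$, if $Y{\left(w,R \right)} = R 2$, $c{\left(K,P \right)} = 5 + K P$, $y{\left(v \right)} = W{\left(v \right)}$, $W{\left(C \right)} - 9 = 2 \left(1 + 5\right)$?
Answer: $0$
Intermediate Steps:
$W{\left(C \right)} = 21$ ($W{\left(C \right)} = 9 + 2 \left(1 + 5\right) = 9 + 2 \cdot 6 = 9 + 12 = 21$)
$y{\left(v \right)} = 21$
$Y{\left(w,R \right)} = 2 R$
$11 y{\left(-4 \right)} Y{\left(c{\left(6,1 \right)},0 \right)} = 11 \cdot 21 \cdot 2 \cdot 0 = 231 \cdot 0 = 0$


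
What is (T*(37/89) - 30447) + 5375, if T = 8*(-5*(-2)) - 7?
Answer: -2228707/89 ≈ -25042.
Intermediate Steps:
T = 73 (T = 8*10 - 7 = 80 - 7 = 73)
(T*(37/89) - 30447) + 5375 = (73*(37/89) - 30447) + 5375 = (2701/89 - 30447) + 5375 = -2707082/89 + 5375 = -2228707/89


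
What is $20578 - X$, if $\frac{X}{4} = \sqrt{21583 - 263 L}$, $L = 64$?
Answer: $20578 - 4 \sqrt{4751} \approx 20302.0$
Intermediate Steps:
$X = 4 \sqrt{4751}$ ($X = 4 \sqrt{21583 - 16832} = 4 \sqrt{4751} \approx 275.71$)
$20578 - X = 20578 - 4 \sqrt{4751}$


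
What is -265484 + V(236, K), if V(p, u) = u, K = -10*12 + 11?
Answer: -265593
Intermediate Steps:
K = -109 (K = -120 + 11 = -109)
-265484 + V(236, K) = -265484 - 109 = -265593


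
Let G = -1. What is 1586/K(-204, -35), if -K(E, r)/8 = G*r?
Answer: -793/140 ≈ -5.6643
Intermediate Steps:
K(E, r) = 8*r (K(E, r) = -(-8)*r = 8*r)
1586/K(-204, -35) = 1586/((8*(-35))) = 1586/(-280) = 1586*(-1/280) = -793/140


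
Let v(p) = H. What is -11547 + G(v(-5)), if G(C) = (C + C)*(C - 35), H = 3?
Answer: -11739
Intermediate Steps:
v(p) = 3
G(C) = 2*C*(-35 + C) (G(C) = (2*C)*(-35 + C) = 2*C*(-35 + C))
-11547 + G(v(-5)) = -11547 + 2*3*(-35 + 3) = -11547 + 2*3*(-32) = -11547 - 192 = -11739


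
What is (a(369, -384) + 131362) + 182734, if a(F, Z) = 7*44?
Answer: 314404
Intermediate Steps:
a(F, Z) = 308
(a(369, -384) + 131362) + 182734 = (308 + 131362) + 182734 = 131670 + 182734 = 314404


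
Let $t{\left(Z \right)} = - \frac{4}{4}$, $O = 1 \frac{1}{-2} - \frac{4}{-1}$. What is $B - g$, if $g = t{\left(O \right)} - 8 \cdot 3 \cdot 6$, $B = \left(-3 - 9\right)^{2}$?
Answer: $289$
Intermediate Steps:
$O = \frac{7}{2}$ ($O = 1 \left(- \frac{1}{2}\right) - -4 = - \frac{1}{2} + 4 = \frac{7}{2} \approx 3.5$)
$t{\left(Z \right)} = -1$ ($t{\left(Z \right)} = \left(-4\right) \frac{1}{4} = -1$)
$B = 144$ ($B = \left(-12\right)^{2} = 144$)
$g = -145$ ($g = -1 - 8 \cdot 3 \cdot 6 = -1 - 144 = -145$)
$B - g = 144 - -145 = 144 + 145 = 289$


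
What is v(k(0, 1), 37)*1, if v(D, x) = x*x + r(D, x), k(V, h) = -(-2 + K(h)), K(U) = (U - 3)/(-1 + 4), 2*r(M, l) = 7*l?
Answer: 2997/2 ≈ 1498.5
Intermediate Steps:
r(M, l) = 7*l/2 (r(M, l) = (7*l)/2 = 7*l/2)
K(U) = -1 + U/3 (K(U) = (-3 + U)/3 = (-3 + U)*(1/3) = -1 + U/3)
k(V, h) = 3 - h/3 (k(V, h) = -(-2 + (-1 + h/3)) = -(-3 + h/3) = 3 - h/3)
v(D, x) = x**2 + 7*x/2 (v(D, x) = x*x + 7*x/2 = x**2 + 7*x/2)
v(k(0, 1), 37)*1 = ((1/2)*37*(7 + 2*37))*1 = ((1/2)*37*(7 + 74))*1 = ((1/2)*37*81)*1 = (2997/2)*1 = 2997/2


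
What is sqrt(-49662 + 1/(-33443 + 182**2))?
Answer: I*sqrt(5053655101)/319 ≈ 222.85*I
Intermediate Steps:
sqrt(-49662 + 1/(-33443 + 182**2)) = sqrt(-49662 + 1/(-33443 + 33124)) = sqrt(-49662 + 1/(-319)) = sqrt(-49662 - 1/319) = sqrt(-15842179/319) = I*sqrt(5053655101)/319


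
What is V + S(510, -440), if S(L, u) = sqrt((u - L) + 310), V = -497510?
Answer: -497510 + 8*I*sqrt(10) ≈ -4.9751e+5 + 25.298*I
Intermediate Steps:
S(L, u) = sqrt(310 + u - L)
V + S(510, -440) = -497510 + sqrt(310 - 440 - 1*510) = -497510 + sqrt(310 - 440 - 510) = -497510 + sqrt(-640) = -497510 + 8*I*sqrt(10)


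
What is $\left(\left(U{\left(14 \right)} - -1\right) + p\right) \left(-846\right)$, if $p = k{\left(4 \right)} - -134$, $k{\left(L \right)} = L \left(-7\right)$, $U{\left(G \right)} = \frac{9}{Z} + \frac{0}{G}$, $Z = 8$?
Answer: $- \frac{365895}{4} \approx -91474.0$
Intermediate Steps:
$U{\left(G \right)} = \frac{9}{8}$ ($U{\left(G \right)} = \frac{9}{8} + \frac{0}{G} = 9 \cdot \frac{1}{8} + 0 = \frac{9}{8} + 0 = \frac{9}{8}$)
$k{\left(L \right)} = - 7 L$
$p = 106$ ($p = \left(-7\right) 4 - -134 = -28 + 134 = 106$)
$\left(\left(U{\left(14 \right)} - -1\right) + p\right) \left(-846\right) = \left(\left(\frac{9}{8} - -1\right) + 106\right) \left(-846\right) = \left(\left(\frac{9}{8} + 1\right) + 106\right) \left(-846\right) = \left(\frac{17}{8} + 106\right) \left(-846\right) = \frac{865}{8} \left(-846\right) = - \frac{365895}{4}$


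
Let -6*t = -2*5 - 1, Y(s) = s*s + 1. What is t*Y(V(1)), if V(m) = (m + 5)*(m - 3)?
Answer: 1595/6 ≈ 265.83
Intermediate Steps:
V(m) = (-3 + m)*(5 + m) (V(m) = (5 + m)*(-3 + m) = (-3 + m)*(5 + m))
Y(s) = 1 + s**2 (Y(s) = s**2 + 1 = 1 + s**2)
t = 11/6 (t = -(-2*5 - 1)/6 = -(-10 - 1)/6 = -1/6*(-11) = 11/6 ≈ 1.8333)
t*Y(V(1)) = 11*(1 + (-15 + 1**2 + 2*1)**2)/6 = 11*(1 + (-15 + 1 + 2)**2)/6 = 11*(1 + (-12)**2)/6 = 11*(1 + 144)/6 = (11/6)*145 = 1595/6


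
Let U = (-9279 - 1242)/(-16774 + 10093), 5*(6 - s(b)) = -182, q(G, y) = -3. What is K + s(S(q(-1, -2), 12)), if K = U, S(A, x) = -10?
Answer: 489659/11135 ≈ 43.975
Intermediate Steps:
s(b) = 212/5 (s(b) = 6 - ⅕*(-182) = 6 + 182/5 = 212/5)
U = 3507/2227 (U = -10521/(-6681) = -10521*(-1/6681) = 3507/2227 ≈ 1.5748)
K = 3507/2227 ≈ 1.5748
K + s(S(q(-1, -2), 12)) = 3507/2227 + 212/5 = 489659/11135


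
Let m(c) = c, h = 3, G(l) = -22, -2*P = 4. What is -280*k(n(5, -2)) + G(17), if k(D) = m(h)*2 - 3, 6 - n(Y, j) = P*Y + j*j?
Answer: -862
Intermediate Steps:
P = -2 (P = -½*4 = -2)
n(Y, j) = 6 - j² + 2*Y (n(Y, j) = 6 - (-2*Y + j*j) = 6 - (-2*Y + j²) = 6 - (j² - 2*Y) = 6 + (-j² + 2*Y) = 6 - j² + 2*Y)
k(D) = 3 (k(D) = 3*2 - 3 = 6 - 3 = 3)
-280*k(n(5, -2)) + G(17) = -280*3 - 22 = -840 - 22 = -862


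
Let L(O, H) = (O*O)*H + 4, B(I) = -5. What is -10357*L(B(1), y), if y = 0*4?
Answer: -41428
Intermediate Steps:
y = 0
L(O, H) = 4 + H*O² (L(O, H) = O²*H + 4 = H*O² + 4 = 4 + H*O²)
-10357*L(B(1), y) = -10357*(4 + 0*(-5)²) = -10357*(4 + 0*25) = -10357*(4 + 0) = -10357*4 = -41428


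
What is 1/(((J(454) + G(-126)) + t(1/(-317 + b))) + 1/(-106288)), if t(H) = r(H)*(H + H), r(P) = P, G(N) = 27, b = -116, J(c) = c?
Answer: 19927830832/9585286655279 ≈ 0.0020790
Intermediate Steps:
t(H) = 2*H² (t(H) = H*(H + H) = H*(2*H) = 2*H²)
1/(((J(454) + G(-126)) + t(1/(-317 + b))) + 1/(-106288)) = 1/(((454 + 27) + 2*(1/(-317 - 116))²) + 1/(-106288)) = 1/((481 + 2*(1/(-433))²) - 1/106288) = 1/((481 + 2*(-1/433)²) - 1/106288) = 1/((481 + 2*(1/187489)) - 1/106288) = 1/((481 + 2/187489) - 1/106288) = 1/(90182211/187489 - 1/106288) = 1/(9585286655279/19927830832) = 19927830832/9585286655279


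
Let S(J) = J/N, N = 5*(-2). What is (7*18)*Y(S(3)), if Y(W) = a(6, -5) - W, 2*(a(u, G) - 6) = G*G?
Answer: 11844/5 ≈ 2368.8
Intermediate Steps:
N = -10
S(J) = -J/10 (S(J) = J/(-10) = J*(-⅒) = -J/10)
a(u, G) = 6 + G²/2 (a(u, G) = 6 + (G*G)/2 = 6 + G²/2)
Y(W) = 37/2 - W (Y(W) = (6 + (½)*(-5)²) - W = (6 + (½)*25) - W = (6 + 25/2) - W = 37/2 - W)
(7*18)*Y(S(3)) = (7*18)*(37/2 - (-1)*3/10) = 126*(37/2 - 1*(-3/10)) = 126*(37/2 + 3/10) = 126*(94/5) = 11844/5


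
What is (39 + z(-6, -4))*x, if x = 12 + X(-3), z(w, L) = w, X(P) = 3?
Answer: 495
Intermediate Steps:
x = 15 (x = 12 + 3 = 15)
(39 + z(-6, -4))*x = (39 - 6)*15 = 33*15 = 495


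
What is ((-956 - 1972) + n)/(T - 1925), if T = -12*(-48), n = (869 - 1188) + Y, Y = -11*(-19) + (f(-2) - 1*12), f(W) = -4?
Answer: 3054/1349 ≈ 2.2639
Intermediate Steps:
Y = 193 (Y = -11*(-19) + (-4 - 1*12) = 209 + (-4 - 12) = 209 - 16 = 193)
n = -126 (n = (869 - 1188) + 193 = -319 + 193 = -126)
T = 576
((-956 - 1972) + n)/(T - 1925) = ((-956 - 1972) - 126)/(576 - 1925) = (-2928 - 126)/(-1349) = -3054*(-1/1349) = 3054/1349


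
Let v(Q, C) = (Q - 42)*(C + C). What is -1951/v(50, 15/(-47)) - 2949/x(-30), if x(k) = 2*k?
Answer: 103493/240 ≈ 431.22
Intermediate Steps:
v(Q, C) = 2*C*(-42 + Q) (v(Q, C) = (-42 + Q)*(2*C) = 2*C*(-42 + Q))
-1951/v(50, 15/(-47)) - 2949/x(-30) = -1951*(-47/(30*(-42 + 50))) - 2949/(2*(-30)) = -1951/(2*(15*(-1/47))*8) - 2949/(-60) = -1951/(2*(-15/47)*8) - 2949*(-1/60) = -1951/(-240/47) + 983/20 = -1951*(-47/240) + 983/20 = 91697/240 + 983/20 = 103493/240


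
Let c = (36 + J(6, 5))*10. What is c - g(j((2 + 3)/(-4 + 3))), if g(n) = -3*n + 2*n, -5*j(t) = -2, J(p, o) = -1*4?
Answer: 1602/5 ≈ 320.40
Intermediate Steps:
J(p, o) = -4
j(t) = 2/5 (j(t) = -1/5*(-2) = 2/5)
g(n) = -n
c = 320 (c = (36 - 4)*10 = 32*10 = 320)
c - g(j((2 + 3)/(-4 + 3))) = 320 - (-1)*2/5 = 320 - 1*(-2/5) = 320 + 2/5 = 1602/5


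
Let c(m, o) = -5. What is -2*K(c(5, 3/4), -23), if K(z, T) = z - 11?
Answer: 32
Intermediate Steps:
K(z, T) = -11 + z
-2*K(c(5, 3/4), -23) = -2*(-11 - 5) = -2*(-16) = 32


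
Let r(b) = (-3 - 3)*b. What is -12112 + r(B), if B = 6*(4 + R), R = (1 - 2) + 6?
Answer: -12436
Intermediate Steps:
R = 5 (R = -1 + 6 = 5)
B = 54 (B = 6*(4 + 5) = 6*9 = 54)
r(b) = -6*b
-12112 + r(B) = -12112 - 6*54 = -12112 - 324 = -12436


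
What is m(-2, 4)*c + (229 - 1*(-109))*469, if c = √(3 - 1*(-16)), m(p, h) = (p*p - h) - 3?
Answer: 158522 - 3*√19 ≈ 1.5851e+5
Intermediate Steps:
m(p, h) = -3 + p² - h (m(p, h) = (p² - h) - 3 = -3 + p² - h)
c = √19 (c = √(3 + 16) = √19 ≈ 4.3589)
m(-2, 4)*c + (229 - 1*(-109))*469 = (-3 + (-2)² - 1*4)*√19 + (229 - 1*(-109))*469 = (-3 + 4 - 4)*√19 + (229 + 109)*469 = -3*√19 + 338*469 = -3*√19 + 158522 = 158522 - 3*√19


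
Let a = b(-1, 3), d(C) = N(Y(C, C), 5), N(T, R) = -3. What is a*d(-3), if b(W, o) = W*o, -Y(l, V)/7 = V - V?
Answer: 9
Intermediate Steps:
Y(l, V) = 0 (Y(l, V) = -7*(V - V) = -7*0 = 0)
d(C) = -3
a = -3 (a = -1*3 = -3)
a*d(-3) = -3*(-3) = 9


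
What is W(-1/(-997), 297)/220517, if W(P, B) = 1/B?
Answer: 1/65493549 ≈ 1.5269e-8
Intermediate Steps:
W(-1/(-997), 297)/220517 = 1/(297*220517) = (1/297)*(1/220517) = 1/65493549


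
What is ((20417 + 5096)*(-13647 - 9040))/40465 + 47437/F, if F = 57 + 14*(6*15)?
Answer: -760377750422/53292405 ≈ -14268.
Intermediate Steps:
F = 1317 (F = 57 + 14*90 = 57 + 1260 = 1317)
((20417 + 5096)*(-13647 - 9040))/40465 + 47437/F = ((20417 + 5096)*(-13647 - 9040))/40465 + 47437/1317 = (25513*(-22687))*(1/40465) + 47437*(1/1317) = -578813431*1/40465 + 47437/1317 = -578813431/40465 + 47437/1317 = -760377750422/53292405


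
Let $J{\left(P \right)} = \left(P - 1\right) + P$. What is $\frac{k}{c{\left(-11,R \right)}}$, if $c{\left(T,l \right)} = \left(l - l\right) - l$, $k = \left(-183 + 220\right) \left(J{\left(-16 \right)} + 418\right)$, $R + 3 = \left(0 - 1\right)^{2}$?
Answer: $\frac{14245}{2} \approx 7122.5$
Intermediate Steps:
$J{\left(P \right)} = -1 + 2 P$ ($J{\left(P \right)} = \left(-1 + P\right) + P = -1 + 2 P$)
$R = -2$ ($R = -3 + \left(0 - 1\right)^{2} = -3 + \left(-1\right)^{2} = -3 + 1 = -2$)
$k = 14245$ ($k = \left(-183 + 220\right) \left(\left(-1 + 2 \left(-16\right)\right) + 418\right) = 37 \left(\left(-1 - 32\right) + 418\right) = 37 \left(-33 + 418\right) = 37 \cdot 385 = 14245$)
$c{\left(T,l \right)} = - l$ ($c{\left(T,l \right)} = 0 - l = - l$)
$\frac{k}{c{\left(-11,R \right)}} = \frac{14245}{\left(-1\right) \left(-2\right)} = \frac{14245}{2}$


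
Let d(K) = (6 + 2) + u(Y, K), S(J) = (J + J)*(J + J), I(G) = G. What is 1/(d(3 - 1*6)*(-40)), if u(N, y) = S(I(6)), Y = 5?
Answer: -1/6080 ≈ -0.00016447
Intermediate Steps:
S(J) = 4*J**2 (S(J) = (2*J)*(2*J) = 4*J**2)
u(N, y) = 144 (u(N, y) = 4*6**2 = 4*36 = 144)
d(K) = 152 (d(K) = (6 + 2) + 144 = 8 + 144 = 152)
1/(d(3 - 1*6)*(-40)) = 1/(152*(-40)) = 1/(-6080) = -1/6080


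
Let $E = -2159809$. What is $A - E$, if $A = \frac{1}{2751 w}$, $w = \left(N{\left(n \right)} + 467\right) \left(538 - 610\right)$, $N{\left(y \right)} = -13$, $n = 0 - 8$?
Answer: $\frac{194220150464591}{89924688} \approx 2.1598 \cdot 10^{6}$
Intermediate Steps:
$n = -8$ ($n = 0 - 8 = -8$)
$w = -32688$ ($w = \left(-13 + 467\right) \left(538 - 610\right) = 454 \left(-72\right) = -32688$)
$A = - \frac{1}{89924688}$ ($A = \frac{1}{2751 \left(-32688\right)} = \frac{1}{-89924688} = - \frac{1}{89924688} \approx -1.112 \cdot 10^{-8}$)
$A - E = - \frac{1}{89924688} - -2159809 = - \frac{1}{89924688} + 2159809 = \frac{194220150464591}{89924688}$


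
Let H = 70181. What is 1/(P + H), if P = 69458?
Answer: 1/139639 ≈ 7.1613e-6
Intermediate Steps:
1/(P + H) = 1/(69458 + 70181) = 1/139639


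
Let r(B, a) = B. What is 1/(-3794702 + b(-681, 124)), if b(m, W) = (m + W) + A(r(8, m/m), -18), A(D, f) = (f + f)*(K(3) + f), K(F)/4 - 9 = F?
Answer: -1/3796339 ≈ -2.6341e-7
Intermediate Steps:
K(F) = 36 + 4*F
A(D, f) = 2*f*(48 + f) (A(D, f) = (f + f)*((36 + 4*3) + f) = (2*f)*((36 + 12) + f) = (2*f)*(48 + f) = 2*f*(48 + f))
b(m, W) = -1080 + W + m (b(m, W) = (m + W) + 2*(-18)*(48 - 18) = (W + m) + 2*(-18)*30 = (W + m) - 1080 = -1080 + W + m)
1/(-3794702 + b(-681, 124)) = 1/(-3794702 + (-1080 + 124 - 681)) = 1/(-3794702 - 1637) = 1/(-3796339) = -1/3796339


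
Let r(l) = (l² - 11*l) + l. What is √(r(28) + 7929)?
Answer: 3*√937 ≈ 91.831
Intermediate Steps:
r(l) = l² - 10*l
√(r(28) + 7929) = √(28*(-10 + 28) + 7929) = √(28*18 + 7929) = √(504 + 7929) = √8433 = 3*√937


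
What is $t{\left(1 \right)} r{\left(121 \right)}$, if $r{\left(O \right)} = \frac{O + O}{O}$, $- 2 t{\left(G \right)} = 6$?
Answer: $-6$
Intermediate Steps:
$t{\left(G \right)} = -3$ ($t{\left(G \right)} = \left(- \frac{1}{2}\right) 6 = -3$)
$r{\left(O \right)} = 2$ ($r{\left(O \right)} = \frac{2 O}{O} = 2$)
$t{\left(1 \right)} r{\left(121 \right)} = \left(-3\right) 2 = -6$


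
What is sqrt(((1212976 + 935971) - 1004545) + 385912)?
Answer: sqrt(1530314) ≈ 1237.1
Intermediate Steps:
sqrt(((1212976 + 935971) - 1004545) + 385912) = sqrt((2148947 - 1004545) + 385912) = sqrt(1144402 + 385912) = sqrt(1530314)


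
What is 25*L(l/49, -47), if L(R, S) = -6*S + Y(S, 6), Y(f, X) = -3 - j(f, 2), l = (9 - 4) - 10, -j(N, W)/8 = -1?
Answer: 6775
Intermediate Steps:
j(N, W) = 8 (j(N, W) = -8*(-1) = 8)
l = -5 (l = 5 - 10 = -5)
Y(f, X) = -11 (Y(f, X) = -3 - 1*8 = -3 - 8 = -11)
L(R, S) = -11 - 6*S (L(R, S) = -6*S - 11 = -11 - 6*S)
25*L(l/49, -47) = 25*(-11 - 6*(-47)) = 25*(-11 + 282) = 25*271 = 6775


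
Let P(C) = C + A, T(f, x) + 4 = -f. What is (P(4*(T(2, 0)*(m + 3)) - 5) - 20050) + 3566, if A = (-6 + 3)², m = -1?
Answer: -16528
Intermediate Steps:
A = 9 (A = (-3)² = 9)
T(f, x) = -4 - f
P(C) = 9 + C (P(C) = C + 9 = 9 + C)
(P(4*(T(2, 0)*(m + 3)) - 5) - 20050) + 3566 = ((9 + (4*((-4 - 1*2)*(-1 + 3)) - 5)) - 20050) + 3566 = ((9 + (4*((-4 - 2)*2) - 5)) - 20050) + 3566 = ((9 + (4*(-6*2) - 5)) - 20050) + 3566 = ((9 + (4*(-12) - 5)) - 20050) + 3566 = ((9 + (-48 - 5)) - 20050) + 3566 = ((9 - 53) - 20050) + 3566 = (-44 - 20050) + 3566 = -20094 + 3566 = -16528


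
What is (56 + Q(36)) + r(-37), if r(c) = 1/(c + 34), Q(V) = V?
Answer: 275/3 ≈ 91.667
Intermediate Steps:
r(c) = 1/(34 + c)
(56 + Q(36)) + r(-37) = (56 + 36) + 1/(34 - 37) = 92 + 1/(-3) = 92 - ⅓ = 275/3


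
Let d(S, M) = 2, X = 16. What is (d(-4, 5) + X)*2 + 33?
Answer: 69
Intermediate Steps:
(d(-4, 5) + X)*2 + 33 = (2 + 16)*2 + 33 = 18*2 + 33 = 36 + 33 = 69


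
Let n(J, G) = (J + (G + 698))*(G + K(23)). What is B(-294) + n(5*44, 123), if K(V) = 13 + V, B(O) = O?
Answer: 165225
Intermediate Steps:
n(J, G) = (36 + G)*(698 + G + J) (n(J, G) = (J + (G + 698))*(G + (13 + 23)) = (J + (698 + G))*(G + 36) = (698 + G + J)*(36 + G) = (36 + G)*(698 + G + J))
B(-294) + n(5*44, 123) = -294 + (25128 + 123**2 + 36*(5*44) + 734*123 + 123*(5*44)) = -294 + (25128 + 15129 + 36*220 + 90282 + 123*220) = -294 + (25128 + 15129 + 7920 + 90282 + 27060) = -294 + 165519 = 165225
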